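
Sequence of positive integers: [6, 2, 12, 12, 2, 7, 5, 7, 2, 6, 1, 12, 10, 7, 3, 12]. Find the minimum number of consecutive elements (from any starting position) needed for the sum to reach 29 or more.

add 6: running sum 6 < 29
add 2: running sum 8 < 29
add 12: running sum 20 < 29
add 12: shortest ending here [6, 2, 12, 12] sum 32, len 4
add 2: shortest ending here [6, 2, 12, 12, 2] sum 34, len 5
add 7: shortest ending here [12, 12, 2, 7] sum 33, len 4
add 5: shortest ending here [12, 12, 2, 7, 5] sum 38, len 5
add 7: shortest ending here [12, 2, 7, 5, 7] sum 33, len 5
add 2: shortest ending here [12, 2, 7, 5, 7, 2] sum 35, len 6
add 6: shortest ending here [2, 7, 5, 7, 2, 6] sum 29, len 6
add 1: shortest ending here [2, 7, 5, 7, 2, 6, 1] sum 30, len 7
add 12: shortest ending here [5, 7, 2, 6, 1, 12] sum 33, len 6
add 10: shortest ending here [6, 1, 12, 10] sum 29, len 4
add 7: shortest ending here [12, 10, 7] sum 29, len 3
add 3: shortest ending here [12, 10, 7, 3] sum 32, len 4
add 12: shortest ending here [10, 7, 3, 12] sum 32, len 4
Shortest qualifying length: 3.

3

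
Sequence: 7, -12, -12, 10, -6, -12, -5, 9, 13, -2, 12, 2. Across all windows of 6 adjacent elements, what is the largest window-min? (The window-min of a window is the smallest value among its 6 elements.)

(7, -12, -12, 10, -6, -12) → min -12
(-12, -12, 10, -6, -12, -5) → min -12
(-12, 10, -6, -12, -5, 9) → min -12
(10, -6, -12, -5, 9, 13) → min -12
(-6, -12, -5, 9, 13, -2) → min -12
(-12, -5, 9, 13, -2, 12) → min -12
(-5, 9, 13, -2, 12, 2) → min -5
Largest of these is -5.

-5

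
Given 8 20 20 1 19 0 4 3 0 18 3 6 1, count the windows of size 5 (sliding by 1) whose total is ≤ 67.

8

8 20 20 1 19 → sum 68
20 20 1 19 0 → sum 60  ≤ 67 ✓
20 1 19 0 4 → sum 44  ≤ 67 ✓
1 19 0 4 3 → sum 27  ≤ 67 ✓
19 0 4 3 0 → sum 26  ≤ 67 ✓
0 4 3 0 18 → sum 25  ≤ 67 ✓
4 3 0 18 3 → sum 28  ≤ 67 ✓
3 0 18 3 6 → sum 30  ≤ 67 ✓
0 18 3 6 1 → sum 28  ≤ 67 ✓
8 windows satisfy the condition.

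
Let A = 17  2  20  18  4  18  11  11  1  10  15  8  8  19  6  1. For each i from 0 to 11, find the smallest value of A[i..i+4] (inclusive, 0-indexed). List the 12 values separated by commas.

Sliding a size-5 window across the 16 values:
[17, 2, 20, 18, 4] → min 2
[2, 20, 18, 4, 18] → min 2
[20, 18, 4, 18, 11] → min 4
[18, 4, 18, 11, 11] → min 4
[4, 18, 11, 11, 1] → min 1
[18, 11, 11, 1, 10] → min 1
[11, 11, 1, 10, 15] → min 1
[11, 1, 10, 15, 8] → min 1
[1, 10, 15, 8, 8] → min 1
[10, 15, 8, 8, 19] → min 8
[15, 8, 8, 19, 6] → min 6
[8, 8, 19, 6, 1] → min 1

2, 2, 4, 4, 1, 1, 1, 1, 1, 8, 6, 1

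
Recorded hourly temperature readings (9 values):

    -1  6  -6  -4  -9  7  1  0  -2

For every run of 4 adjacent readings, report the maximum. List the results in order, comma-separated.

(-1, 6, -6, -4) → max 6
(6, -6, -4, -9) → max 6
(-6, -4, -9, 7) → max 7
(-4, -9, 7, 1) → max 7
(-9, 7, 1, 0) → max 7
(7, 1, 0, -2) → max 7

6, 6, 7, 7, 7, 7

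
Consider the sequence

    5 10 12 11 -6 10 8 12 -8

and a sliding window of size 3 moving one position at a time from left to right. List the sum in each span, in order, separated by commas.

Sliding a size-3 window across the 9 values:
5 10 12 → sum 27
10 12 11 → sum 33
12 11 -6 → sum 17
11 -6 10 → sum 15
-6 10 8 → sum 12
10 8 12 → sum 30
8 12 -8 → sum 12

27, 33, 17, 15, 12, 30, 12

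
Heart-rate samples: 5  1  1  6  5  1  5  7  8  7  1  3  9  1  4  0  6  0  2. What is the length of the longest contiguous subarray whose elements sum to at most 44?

11

[5] sum 5 len 1
[5, 1] sum 6 len 2
[5, 1, 1] sum 7 len 3
[5, 1, 1, 6] sum 13 len 4
[5, 1, 1, 6, 5] sum 18 len 5
[5, 1, 1, 6, 5, 1] sum 19 len 6
[5, 1, 1, 6, 5, 1, 5] sum 24 len 7
[5, 1, 1, 6, 5, 1, 5, 7] sum 31 len 8
[5, 1, 1, 6, 5, 1, 5, 7, 8] sum 39 len 9
[1, 1, 6, 5, 1, 5, 7, 8, 7] sum 41 len 9
[1, 1, 6, 5, 1, 5, 7, 8, 7, 1] sum 42 len 10
[1, 6, 5, 1, 5, 7, 8, 7, 1, 3] sum 44 len 10
[1, 5, 7, 8, 7, 1, 3, 9] sum 41 len 8
[1, 5, 7, 8, 7, 1, 3, 9, 1] sum 42 len 9
[7, 8, 7, 1, 3, 9, 1, 4] sum 40 len 8
[7, 8, 7, 1, 3, 9, 1, 4, 0] sum 40 len 9
[8, 7, 1, 3, 9, 1, 4, 0, 6] sum 39 len 9
[8, 7, 1, 3, 9, 1, 4, 0, 6, 0] sum 39 len 10
[8, 7, 1, 3, 9, 1, 4, 0, 6, 0, 2] sum 41 len 11
Longest length seen: 11.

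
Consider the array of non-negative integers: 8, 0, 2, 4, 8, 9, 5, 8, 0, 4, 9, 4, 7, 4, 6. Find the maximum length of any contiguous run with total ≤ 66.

13

add 8: [8] sum 8, len 1
add 0: [8, 0] sum 8, len 2
add 2: [8, 0, 2] sum 10, len 3
add 4: [8, 0, 2, 4] sum 14, len 4
add 8: [8, 0, 2, 4, 8] sum 22, len 5
add 9: [8, 0, 2, 4, 8, 9] sum 31, len 6
add 5: [8, 0, 2, 4, 8, 9, 5] sum 36, len 7
add 8: [8, 0, 2, 4, 8, 9, 5, 8] sum 44, len 8
add 0: [8, 0, 2, 4, 8, 9, 5, 8, 0] sum 44, len 9
add 4: [8, 0, 2, 4, 8, 9, 5, 8, 0, 4] sum 48, len 10
add 9: [8, 0, 2, 4, 8, 9, 5, 8, 0, 4, 9] sum 57, len 11
add 4: [8, 0, 2, 4, 8, 9, 5, 8, 0, 4, 9, 4] sum 61, len 12
add 7: [0, 2, 4, 8, 9, 5, 8, 0, 4, 9, 4, 7] sum 60, len 12
add 4: [0, 2, 4, 8, 9, 5, 8, 0, 4, 9, 4, 7, 4] sum 64, len 13
add 6: [8, 9, 5, 8, 0, 4, 9, 4, 7, 4, 6] sum 64, len 11
Longest length seen: 13.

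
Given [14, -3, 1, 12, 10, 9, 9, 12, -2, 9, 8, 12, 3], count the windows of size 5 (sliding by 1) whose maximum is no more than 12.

8

(14, -3, 1, 12, 10) → max 14
(-3, 1, 12, 10, 9) → max 12  ≤ 12 ✓
(1, 12, 10, 9, 9) → max 12  ≤ 12 ✓
(12, 10, 9, 9, 12) → max 12  ≤ 12 ✓
(10, 9, 9, 12, -2) → max 12  ≤ 12 ✓
(9, 9, 12, -2, 9) → max 12  ≤ 12 ✓
(9, 12, -2, 9, 8) → max 12  ≤ 12 ✓
(12, -2, 9, 8, 12) → max 12  ≤ 12 ✓
(-2, 9, 8, 12, 3) → max 12  ≤ 12 ✓
8 windows satisfy the condition.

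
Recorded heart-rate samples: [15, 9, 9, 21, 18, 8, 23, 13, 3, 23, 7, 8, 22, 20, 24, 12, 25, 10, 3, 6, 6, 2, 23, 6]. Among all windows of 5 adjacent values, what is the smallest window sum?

27

Each size-5 window and its sum:
[15, 9, 9, 21, 18] → sum 72
[9, 9, 21, 18, 8] → sum 65
[9, 21, 18, 8, 23] → sum 79
[21, 18, 8, 23, 13] → sum 83
[18, 8, 23, 13, 3] → sum 65
[8, 23, 13, 3, 23] → sum 70
[23, 13, 3, 23, 7] → sum 69
[13, 3, 23, 7, 8] → sum 54
[3, 23, 7, 8, 22] → sum 63
[23, 7, 8, 22, 20] → sum 80
[7, 8, 22, 20, 24] → sum 81
[8, 22, 20, 24, 12] → sum 86
[22, 20, 24, 12, 25] → sum 103
[20, 24, 12, 25, 10] → sum 91
[24, 12, 25, 10, 3] → sum 74
[12, 25, 10, 3, 6] → sum 56
[25, 10, 3, 6, 6] → sum 50
[10, 3, 6, 6, 2] → sum 27
[3, 6, 6, 2, 23] → sum 40
[6, 6, 2, 23, 6] → sum 43
Smallest of these is 27.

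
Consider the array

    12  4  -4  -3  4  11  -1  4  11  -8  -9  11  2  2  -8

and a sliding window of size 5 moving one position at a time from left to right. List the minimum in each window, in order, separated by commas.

12 4 -4 -3 4 → min -4
4 -4 -3 4 11 → min -4
-4 -3 4 11 -1 → min -4
-3 4 11 -1 4 → min -3
4 11 -1 4 11 → min -1
11 -1 4 11 -8 → min -8
-1 4 11 -8 -9 → min -9
4 11 -8 -9 11 → min -9
11 -8 -9 11 2 → min -9
-8 -9 11 2 2 → min -9
-9 11 2 2 -8 → min -9

-4, -4, -4, -3, -1, -8, -9, -9, -9, -9, -9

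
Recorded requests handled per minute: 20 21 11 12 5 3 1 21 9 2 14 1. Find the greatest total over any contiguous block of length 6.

72

20 21 11 12 5 3 → sum 72
21 11 12 5 3 1 → sum 53
11 12 5 3 1 21 → sum 53
12 5 3 1 21 9 → sum 51
5 3 1 21 9 2 → sum 41
3 1 21 9 2 14 → sum 50
1 21 9 2 14 1 → sum 48
Greatest of these is 72.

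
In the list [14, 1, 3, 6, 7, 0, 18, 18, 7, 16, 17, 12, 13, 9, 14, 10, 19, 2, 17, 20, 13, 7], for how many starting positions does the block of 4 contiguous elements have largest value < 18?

8

(14, 1, 3, 6) → max 14  < 18 ✓
(1, 3, 6, 7) → max 7  < 18 ✓
(3, 6, 7, 0) → max 7  < 18 ✓
(6, 7, 0, 18) → max 18
(7, 0, 18, 18) → max 18
(0, 18, 18, 7) → max 18
(18, 18, 7, 16) → max 18
(18, 7, 16, 17) → max 18
(7, 16, 17, 12) → max 17  < 18 ✓
(16, 17, 12, 13) → max 17  < 18 ✓
(17, 12, 13, 9) → max 17  < 18 ✓
(12, 13, 9, 14) → max 14  < 18 ✓
(13, 9, 14, 10) → max 14  < 18 ✓
(9, 14, 10, 19) → max 19
(14, 10, 19, 2) → max 19
(10, 19, 2, 17) → max 19
(19, 2, 17, 20) → max 20
(2, 17, 20, 13) → max 20
(17, 20, 13, 7) → max 20
8 windows satisfy the condition.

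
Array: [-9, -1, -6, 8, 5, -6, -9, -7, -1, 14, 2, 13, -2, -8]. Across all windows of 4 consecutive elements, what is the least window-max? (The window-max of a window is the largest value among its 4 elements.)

-9 -1 -6 8 → max 8
-1 -6 8 5 → max 8
-6 8 5 -6 → max 8
8 5 -6 -9 → max 8
5 -6 -9 -7 → max 5
-6 -9 -7 -1 → max -1
-9 -7 -1 14 → max 14
-7 -1 14 2 → max 14
-1 14 2 13 → max 14
14 2 13 -2 → max 14
2 13 -2 -8 → max 13
Least of these is -1.

-1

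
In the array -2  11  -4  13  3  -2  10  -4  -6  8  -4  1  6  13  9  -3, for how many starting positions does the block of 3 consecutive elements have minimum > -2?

-2 11 -4 → min -4
11 -4 13 → min -4
-4 13 3 → min -4
13 3 -2 → min -2
3 -2 10 → min -2
-2 10 -4 → min -4
10 -4 -6 → min -6
-4 -6 8 → min -6
-6 8 -4 → min -6
8 -4 1 → min -4
-4 1 6 → min -4
1 6 13 → min 1  > -2 ✓
6 13 9 → min 6  > -2 ✓
13 9 -3 → min -3
2 windows satisfy the condition.

2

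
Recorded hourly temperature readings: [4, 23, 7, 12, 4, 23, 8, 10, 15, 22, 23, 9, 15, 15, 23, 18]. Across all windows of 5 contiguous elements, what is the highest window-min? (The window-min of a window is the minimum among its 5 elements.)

4 23 7 12 4 → min 4
23 7 12 4 23 → min 4
7 12 4 23 8 → min 4
12 4 23 8 10 → min 4
4 23 8 10 15 → min 4
23 8 10 15 22 → min 8
8 10 15 22 23 → min 8
10 15 22 23 9 → min 9
15 22 23 9 15 → min 9
22 23 9 15 15 → min 9
23 9 15 15 23 → min 9
9 15 15 23 18 → min 9
Highest of these is 9.

9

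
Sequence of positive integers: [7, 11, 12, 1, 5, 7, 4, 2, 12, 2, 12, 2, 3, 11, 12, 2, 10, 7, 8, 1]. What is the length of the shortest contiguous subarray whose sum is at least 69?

10

add 7: running sum 7 < 69
add 11: running sum 18 < 69
add 12: running sum 30 < 69
add 1: running sum 31 < 69
add 5: running sum 36 < 69
add 7: running sum 43 < 69
add 4: running sum 47 < 69
add 2: running sum 49 < 69
add 12: running sum 61 < 69
add 2: running sum 63 < 69
end 10: [7, 11, 12, 1, 5, 7, 4, 2, 12, 2, 12] sum 75, len 11
end 11: [11, 12, 1, 5, 7, 4, 2, 12, 2, 12, 2] sum 70, len 11
end 12: [11, 12, 1, 5, 7, 4, 2, 12, 2, 12, 2, 3] sum 73, len 12
end 13: [12, 1, 5, 7, 4, 2, 12, 2, 12, 2, 3, 11] sum 73, len 12
end 14: [5, 7, 4, 2, 12, 2, 12, 2, 3, 11, 12] sum 72, len 11
end 15: [7, 4, 2, 12, 2, 12, 2, 3, 11, 12, 2] sum 69, len 11
end 16: [4, 2, 12, 2, 12, 2, 3, 11, 12, 2, 10] sum 72, len 11
end 17: [12, 2, 12, 2, 3, 11, 12, 2, 10, 7] sum 73, len 10
end 18: [2, 12, 2, 3, 11, 12, 2, 10, 7, 8] sum 69, len 10
end 19: [2, 12, 2, 3, 11, 12, 2, 10, 7, 8, 1] sum 70, len 11
Shortest qualifying length: 10.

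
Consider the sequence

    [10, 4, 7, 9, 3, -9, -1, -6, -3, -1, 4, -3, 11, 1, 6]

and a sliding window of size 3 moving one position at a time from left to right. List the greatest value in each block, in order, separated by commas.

10 4 7 → max 10
4 7 9 → max 9
7 9 3 → max 9
9 3 -9 → max 9
3 -9 -1 → max 3
-9 -1 -6 → max -1
-1 -6 -3 → max -1
-6 -3 -1 → max -1
-3 -1 4 → max 4
-1 4 -3 → max 4
4 -3 11 → max 11
-3 11 1 → max 11
11 1 6 → max 11

10, 9, 9, 9, 3, -1, -1, -1, 4, 4, 11, 11, 11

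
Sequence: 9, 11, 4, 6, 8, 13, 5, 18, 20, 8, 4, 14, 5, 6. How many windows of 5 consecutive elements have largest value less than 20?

[9, 11, 4, 6, 8] → max 11  < 20 ✓
[11, 4, 6, 8, 13] → max 13  < 20 ✓
[4, 6, 8, 13, 5] → max 13  < 20 ✓
[6, 8, 13, 5, 18] → max 18  < 20 ✓
[8, 13, 5, 18, 20] → max 20
[13, 5, 18, 20, 8] → max 20
[5, 18, 20, 8, 4] → max 20
[18, 20, 8, 4, 14] → max 20
[20, 8, 4, 14, 5] → max 20
[8, 4, 14, 5, 6] → max 14  < 20 ✓
5 windows satisfy the condition.

5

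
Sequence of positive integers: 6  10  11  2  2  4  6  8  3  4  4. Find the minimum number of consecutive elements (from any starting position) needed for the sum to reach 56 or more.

Extend right; whenever the sum reaches 56, record the length and shrink from the left:
add 6: running sum 6 < 56
add 10: running sum 16 < 56
add 11: running sum 27 < 56
add 2: running sum 29 < 56
add 2: running sum 31 < 56
add 4: running sum 35 < 56
add 6: running sum 41 < 56
add 8: running sum 49 < 56
add 3: running sum 52 < 56
add 4: shortest ending here [6, 10, 11, 2, 2, 4, 6, 8, 3, 4] sum 56, len 10
add 4: shortest ending here [6, 10, 11, 2, 2, 4, 6, 8, 3, 4, 4] sum 60, len 11
Shortest qualifying length: 10.

10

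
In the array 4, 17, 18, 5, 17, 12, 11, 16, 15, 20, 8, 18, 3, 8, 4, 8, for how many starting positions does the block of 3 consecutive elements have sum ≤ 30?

4

4 17 18 → sum 39
17 18 5 → sum 40
18 5 17 → sum 40
5 17 12 → sum 34
17 12 11 → sum 40
12 11 16 → sum 39
11 16 15 → sum 42
16 15 20 → sum 51
15 20 8 → sum 43
20 8 18 → sum 46
8 18 3 → sum 29  ≤ 30 ✓
18 3 8 → sum 29  ≤ 30 ✓
3 8 4 → sum 15  ≤ 30 ✓
8 4 8 → sum 20  ≤ 30 ✓
4 windows satisfy the condition.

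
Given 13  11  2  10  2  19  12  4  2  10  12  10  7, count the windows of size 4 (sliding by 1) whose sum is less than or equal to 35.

(13, 11, 2, 10) → sum 36
(11, 2, 10, 2) → sum 25  ≤ 35 ✓
(2, 10, 2, 19) → sum 33  ≤ 35 ✓
(10, 2, 19, 12) → sum 43
(2, 19, 12, 4) → sum 37
(19, 12, 4, 2) → sum 37
(12, 4, 2, 10) → sum 28  ≤ 35 ✓
(4, 2, 10, 12) → sum 28  ≤ 35 ✓
(2, 10, 12, 10) → sum 34  ≤ 35 ✓
(10, 12, 10, 7) → sum 39
5 windows satisfy the condition.

5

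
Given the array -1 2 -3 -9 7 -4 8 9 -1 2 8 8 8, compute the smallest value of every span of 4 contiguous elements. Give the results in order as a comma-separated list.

-9, -9, -9, -9, -4, -4, -1, -1, -1, 2

Sliding a size-4 window across the 13 values:
-1 2 -3 -9 → min -9
2 -3 -9 7 → min -9
-3 -9 7 -4 → min -9
-9 7 -4 8 → min -9
7 -4 8 9 → min -4
-4 8 9 -1 → min -4
8 9 -1 2 → min -1
9 -1 2 8 → min -1
-1 2 8 8 → min -1
2 8 8 8 → min 2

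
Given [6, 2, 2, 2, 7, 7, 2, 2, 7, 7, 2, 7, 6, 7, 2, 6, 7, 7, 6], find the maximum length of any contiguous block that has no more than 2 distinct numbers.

add 6: window [6] (1 distinct), len 1
add 2: window [6, 2] (2 distinct), len 2
add 2: window [6, 2, 2] (2 distinct), len 3
add 2: window [6, 2, 2, 2] (2 distinct), len 4
add 7: window [2, 2, 2, 7] (2 distinct), len 4
add 7: window [2, 2, 2, 7, 7] (2 distinct), len 5
add 2: window [2, 2, 2, 7, 7, 2] (2 distinct), len 6
add 2: window [2, 2, 2, 7, 7, 2, 2] (2 distinct), len 7
add 7: window [2, 2, 2, 7, 7, 2, 2, 7] (2 distinct), len 8
add 7: window [2, 2, 2, 7, 7, 2, 2, 7, 7] (2 distinct), len 9
add 2: window [2, 2, 2, 7, 7, 2, 2, 7, 7, 2] (2 distinct), len 10
add 7: window [2, 2, 2, 7, 7, 2, 2, 7, 7, 2, 7] (2 distinct), len 11
add 6: window [7, 6] (2 distinct), len 2
add 7: window [7, 6, 7] (2 distinct), len 3
add 2: window [7, 2] (2 distinct), len 2
add 6: window [2, 6] (2 distinct), len 2
add 7: window [6, 7] (2 distinct), len 2
add 7: window [6, 7, 7] (2 distinct), len 3
add 6: window [6, 7, 7, 6] (2 distinct), len 4
Longest length with ≤2 distinct: 11.

11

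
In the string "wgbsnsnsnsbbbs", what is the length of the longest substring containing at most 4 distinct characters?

13

[w] 1 distinct, len 1
[w, g] 2 distinct, len 2
[w, g, b] 3 distinct, len 3
[w, g, b, s] 4 distinct, len 4
[g, b, s, n] 4 distinct, len 4
[g, b, s, n, s] 4 distinct, len 5
[g, b, s, n, s, n] 4 distinct, len 6
[g, b, s, n, s, n, s] 4 distinct, len 7
[g, b, s, n, s, n, s, n] 4 distinct, len 8
[g, b, s, n, s, n, s, n, s] 4 distinct, len 9
[g, b, s, n, s, n, s, n, s, b] 4 distinct, len 10
[g, b, s, n, s, n, s, n, s, b, b] 4 distinct, len 11
[g, b, s, n, s, n, s, n, s, b, b, b] 4 distinct, len 12
[g, b, s, n, s, n, s, n, s, b, b, b, s] 4 distinct, len 13
Longest length with ≤4 distinct: 13.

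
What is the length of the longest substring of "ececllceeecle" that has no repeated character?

add e: [e] len 1
add c: [e, c] len 2
add e (repeat e, move left end past it): [c, e] len 2
add c (repeat c, move left end past it): [e, c] len 2
add l: [e, c, l] len 3
add l (repeat l, move left end past it): [l] len 1
add c: [l, c] len 2
add e: [l, c, e] len 3
add e (repeat e, move left end past it): [e] len 1
add e (repeat e, move left end past it): [e] len 1
add c: [e, c] len 2
add l: [e, c, l] len 3
add e (repeat e, move left end past it): [c, l, e] len 3
Longest all-distinct length: 3.

3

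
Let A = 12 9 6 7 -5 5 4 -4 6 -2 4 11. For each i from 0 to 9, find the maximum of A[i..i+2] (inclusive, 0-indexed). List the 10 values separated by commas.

[12, 9, 6] → max 12
[9, 6, 7] → max 9
[6, 7, -5] → max 7
[7, -5, 5] → max 7
[-5, 5, 4] → max 5
[5, 4, -4] → max 5
[4, -4, 6] → max 6
[-4, 6, -2] → max 6
[6, -2, 4] → max 6
[-2, 4, 11] → max 11

12, 9, 7, 7, 5, 5, 6, 6, 6, 11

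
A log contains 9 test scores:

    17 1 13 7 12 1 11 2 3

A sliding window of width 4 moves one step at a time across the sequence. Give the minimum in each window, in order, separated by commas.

1, 1, 1, 1, 1, 1

Sliding a size-4 window across the 9 values:
(17, 1, 13, 7) → min 1
(1, 13, 7, 12) → min 1
(13, 7, 12, 1) → min 1
(7, 12, 1, 11) → min 1
(12, 1, 11, 2) → min 1
(1, 11, 2, 3) → min 1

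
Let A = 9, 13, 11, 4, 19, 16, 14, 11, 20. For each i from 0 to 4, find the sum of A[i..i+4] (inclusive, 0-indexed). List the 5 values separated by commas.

[9, 13, 11, 4, 19] → sum 56
[13, 11, 4, 19, 16] → sum 63
[11, 4, 19, 16, 14] → sum 64
[4, 19, 16, 14, 11] → sum 64
[19, 16, 14, 11, 20] → sum 80

56, 63, 64, 64, 80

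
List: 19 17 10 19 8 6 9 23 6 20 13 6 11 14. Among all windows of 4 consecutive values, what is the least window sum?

19 17 10 19 → sum 65
17 10 19 8 → sum 54
10 19 8 6 → sum 43
19 8 6 9 → sum 42
8 6 9 23 → sum 46
6 9 23 6 → sum 44
9 23 6 20 → sum 58
23 6 20 13 → sum 62
6 20 13 6 → sum 45
20 13 6 11 → sum 50
13 6 11 14 → sum 44
Least of these is 42.

42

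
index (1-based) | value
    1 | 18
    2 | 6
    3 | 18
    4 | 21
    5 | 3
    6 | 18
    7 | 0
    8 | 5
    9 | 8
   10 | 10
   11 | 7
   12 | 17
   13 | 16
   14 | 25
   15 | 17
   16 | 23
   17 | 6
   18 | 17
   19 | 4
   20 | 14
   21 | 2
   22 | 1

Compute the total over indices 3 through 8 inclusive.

Elements at indices 3..8: 18, 21, 3, 18, 0, 5
sum(18, 21, 3, 18, 0, 5) = 65

65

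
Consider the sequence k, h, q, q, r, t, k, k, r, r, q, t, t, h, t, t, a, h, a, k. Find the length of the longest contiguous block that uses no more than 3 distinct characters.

8

add k: window [k] (1 distinct), len 1
add h: window [k, h] (2 distinct), len 2
add q: window [k, h, q] (3 distinct), len 3
add q: window [k, h, q, q] (3 distinct), len 4
add r: window [h, q, q, r] (3 distinct), len 4
add t: window [q, q, r, t] (3 distinct), len 4
add k: window [r, t, k] (3 distinct), len 3
add k: window [r, t, k, k] (3 distinct), len 4
add r: window [r, t, k, k, r] (3 distinct), len 5
add r: window [r, t, k, k, r, r] (3 distinct), len 6
add q: window [k, k, r, r, q] (3 distinct), len 5
add t: window [r, r, q, t] (3 distinct), len 4
add t: window [r, r, q, t, t] (3 distinct), len 5
add h: window [q, t, t, h] (3 distinct), len 4
add t: window [q, t, t, h, t] (3 distinct), len 5
add t: window [q, t, t, h, t, t] (3 distinct), len 6
add a: window [t, t, h, t, t, a] (3 distinct), len 6
add h: window [t, t, h, t, t, a, h] (3 distinct), len 7
add a: window [t, t, h, t, t, a, h, a] (3 distinct), len 8
add k: window [a, h, a, k] (3 distinct), len 4
Longest length with ≤3 distinct: 8.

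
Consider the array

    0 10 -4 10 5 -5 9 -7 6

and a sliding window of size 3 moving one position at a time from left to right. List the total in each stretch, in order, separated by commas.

6, 16, 11, 10, 9, -3, 8

Sliding a size-3 window across the 9 values:
(0, 10, -4) → sum 6
(10, -4, 10) → sum 16
(-4, 10, 5) → sum 11
(10, 5, -5) → sum 10
(5, -5, 9) → sum 9
(-5, 9, -7) → sum -3
(9, -7, 6) → sum 8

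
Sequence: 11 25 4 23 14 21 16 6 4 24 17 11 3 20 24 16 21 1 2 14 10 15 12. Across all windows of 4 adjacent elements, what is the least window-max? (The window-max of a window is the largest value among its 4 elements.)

[11, 25, 4, 23] → max 25
[25, 4, 23, 14] → max 25
[4, 23, 14, 21] → max 23
[23, 14, 21, 16] → max 23
[14, 21, 16, 6] → max 21
[21, 16, 6, 4] → max 21
[16, 6, 4, 24] → max 24
[6, 4, 24, 17] → max 24
[4, 24, 17, 11] → max 24
[24, 17, 11, 3] → max 24
[17, 11, 3, 20] → max 20
[11, 3, 20, 24] → max 24
[3, 20, 24, 16] → max 24
[20, 24, 16, 21] → max 24
[24, 16, 21, 1] → max 24
[16, 21, 1, 2] → max 21
[21, 1, 2, 14] → max 21
[1, 2, 14, 10] → max 14
[2, 14, 10, 15] → max 15
[14, 10, 15, 12] → max 15
Least of these is 14.

14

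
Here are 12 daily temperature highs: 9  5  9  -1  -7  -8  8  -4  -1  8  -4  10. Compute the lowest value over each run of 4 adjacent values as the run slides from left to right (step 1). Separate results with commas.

-1, -7, -8, -8, -8, -8, -4, -4, -4

(9, 5, 9, -1) → min -1
(5, 9, -1, -7) → min -7
(9, -1, -7, -8) → min -8
(-1, -7, -8, 8) → min -8
(-7, -8, 8, -4) → min -8
(-8, 8, -4, -1) → min -8
(8, -4, -1, 8) → min -4
(-4, -1, 8, -4) → min -4
(-1, 8, -4, 10) → min -4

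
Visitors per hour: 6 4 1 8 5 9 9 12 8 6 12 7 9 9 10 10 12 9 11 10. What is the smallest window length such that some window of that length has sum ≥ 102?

add 6: running sum 6 < 102
add 4: running sum 10 < 102
add 1: running sum 11 < 102
add 8: running sum 19 < 102
add 5: running sum 24 < 102
add 9: running sum 33 < 102
add 9: running sum 42 < 102
add 12: running sum 54 < 102
add 8: running sum 62 < 102
add 6: running sum 68 < 102
add 12: running sum 80 < 102
add 7: running sum 87 < 102
add 9: running sum 96 < 102
end 13: [6, 4, 1, 8, 5, 9, 9, 12, 8, 6, 12, 7, 9, 9] sum 105, len 14
end 14: [8, 5, 9, 9, 12, 8, 6, 12, 7, 9, 9, 10] sum 104, len 12
end 15: [5, 9, 9, 12, 8, 6, 12, 7, 9, 9, 10, 10] sum 106, len 12
end 16: [9, 12, 8, 6, 12, 7, 9, 9, 10, 10, 12] sum 104, len 11
end 17: [12, 8, 6, 12, 7, 9, 9, 10, 10, 12, 9] sum 104, len 11
end 18: [8, 6, 12, 7, 9, 9, 10, 10, 12, 9, 11] sum 103, len 11
end 19: [6, 12, 7, 9, 9, 10, 10, 12, 9, 11, 10] sum 105, len 11
Shortest qualifying length: 11.

11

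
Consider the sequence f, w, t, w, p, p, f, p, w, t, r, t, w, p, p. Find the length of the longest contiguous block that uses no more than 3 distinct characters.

6

add f: window [f] (1 distinct), len 1
add w: window [f, w] (2 distinct), len 2
add t: window [f, w, t] (3 distinct), len 3
add w: window [f, w, t, w] (3 distinct), len 4
add p: window [w, t, w, p] (3 distinct), len 4
add p: window [w, t, w, p, p] (3 distinct), len 5
add f: window [w, p, p, f] (3 distinct), len 4
add p: window [w, p, p, f, p] (3 distinct), len 5
add w: window [w, p, p, f, p, w] (3 distinct), len 6
add t: window [p, w, t] (3 distinct), len 3
add r: window [w, t, r] (3 distinct), len 3
add t: window [w, t, r, t] (3 distinct), len 4
add w: window [w, t, r, t, w] (3 distinct), len 5
add p: window [t, w, p] (3 distinct), len 3
add p: window [t, w, p, p] (3 distinct), len 4
Longest length with ≤3 distinct: 6.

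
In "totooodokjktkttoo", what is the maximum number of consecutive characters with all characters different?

4

[t] len 1
[t, o] len 2
[o, t] len 2
[t, o] len 2
[o] len 1
[o] len 1
[o, d] len 2
[d, o] len 2
[d, o, k] len 3
[d, o, k, j] len 4
[j, k] len 2
[j, k, t] len 3
[t, k] len 2
[k, t] len 2
[t] len 1
[t, o] len 2
[o] len 1
Longest all-distinct length: 4.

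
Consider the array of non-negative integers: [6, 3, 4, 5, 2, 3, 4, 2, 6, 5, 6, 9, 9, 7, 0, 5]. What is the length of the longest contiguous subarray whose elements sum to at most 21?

6

[6] sum 6 len 1
[6, 3] sum 9 len 2
[6, 3, 4] sum 13 len 3
[6, 3, 4, 5] sum 18 len 4
[6, 3, 4, 5, 2] sum 20 len 5
[3, 4, 5, 2, 3] sum 17 len 5
[3, 4, 5, 2, 3, 4] sum 21 len 6
[4, 5, 2, 3, 4, 2] sum 20 len 6
[2, 3, 4, 2, 6] sum 17 len 5
[3, 4, 2, 6, 5] sum 20 len 5
[2, 6, 5, 6] sum 19 len 4
[5, 6, 9] sum 20 len 3
[9, 9] sum 18 len 2
[9, 7] sum 16 len 2
[9, 7, 0] sum 16 len 3
[9, 7, 0, 5] sum 21 len 4
Longest length seen: 6.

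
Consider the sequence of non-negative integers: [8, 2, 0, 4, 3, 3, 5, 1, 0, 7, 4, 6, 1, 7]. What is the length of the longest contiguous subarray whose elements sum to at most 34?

Extend to the right; shrink from the left whenever the sum exceeds 34:
add 8: [8] sum 8, len 1
add 2: [8, 2] sum 10, len 2
add 0: [8, 2, 0] sum 10, len 3
add 4: [8, 2, 0, 4] sum 14, len 4
add 3: [8, 2, 0, 4, 3] sum 17, len 5
add 3: [8, 2, 0, 4, 3, 3] sum 20, len 6
add 5: [8, 2, 0, 4, 3, 3, 5] sum 25, len 7
add 1: [8, 2, 0, 4, 3, 3, 5, 1] sum 26, len 8
add 0: [8, 2, 0, 4, 3, 3, 5, 1, 0] sum 26, len 9
add 7: [8, 2, 0, 4, 3, 3, 5, 1, 0, 7] sum 33, len 10
add 4: [2, 0, 4, 3, 3, 5, 1, 0, 7, 4] sum 29, len 10
add 6: [0, 4, 3, 3, 5, 1, 0, 7, 4, 6] sum 33, len 10
add 1: [0, 4, 3, 3, 5, 1, 0, 7, 4, 6, 1] sum 34, len 11
add 7: [3, 5, 1, 0, 7, 4, 6, 1, 7] sum 34, len 9
Longest length seen: 11.

11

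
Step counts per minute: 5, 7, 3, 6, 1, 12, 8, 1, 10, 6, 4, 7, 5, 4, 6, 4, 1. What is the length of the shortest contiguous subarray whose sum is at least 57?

add 5: running sum 5 < 57
add 7: running sum 12 < 57
add 3: running sum 15 < 57
add 6: running sum 21 < 57
add 1: running sum 22 < 57
add 12: running sum 34 < 57
add 8: running sum 42 < 57
add 1: running sum 43 < 57
add 10: running sum 53 < 57
add 6: shortest ending here [5, 7, 3, 6, 1, 12, 8, 1, 10, 6] sum 59, len 10
add 4: shortest ending here [7, 3, 6, 1, 12, 8, 1, 10, 6, 4] sum 58, len 10
add 7: shortest ending here [3, 6, 1, 12, 8, 1, 10, 6, 4, 7] sum 58, len 10
add 5: shortest ending here [6, 1, 12, 8, 1, 10, 6, 4, 7, 5] sum 60, len 10
add 4: shortest ending here [12, 8, 1, 10, 6, 4, 7, 5, 4] sum 57, len 9
add 6: shortest ending here [12, 8, 1, 10, 6, 4, 7, 5, 4, 6] sum 63, len 10
add 4: shortest ending here [12, 8, 1, 10, 6, 4, 7, 5, 4, 6, 4] sum 67, len 11
add 1: shortest ending here [12, 8, 1, 10, 6, 4, 7, 5, 4, 6, 4, 1] sum 68, len 12
Shortest qualifying length: 9.

9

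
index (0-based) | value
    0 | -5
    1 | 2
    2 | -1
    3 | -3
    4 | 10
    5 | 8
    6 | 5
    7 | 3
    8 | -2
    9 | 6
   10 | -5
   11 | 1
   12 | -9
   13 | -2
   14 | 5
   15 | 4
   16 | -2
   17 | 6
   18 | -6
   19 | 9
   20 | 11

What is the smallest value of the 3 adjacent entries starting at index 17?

-6

Elements at indices 17..19: 6, -6, 9
min(6, -6, 9) = -6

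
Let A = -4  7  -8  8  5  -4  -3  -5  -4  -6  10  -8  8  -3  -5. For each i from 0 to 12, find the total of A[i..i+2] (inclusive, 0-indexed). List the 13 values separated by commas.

Sliding a size-3 window across the 15 values:
(-4, 7, -8) → sum -5
(7, -8, 8) → sum 7
(-8, 8, 5) → sum 5
(8, 5, -4) → sum 9
(5, -4, -3) → sum -2
(-4, -3, -5) → sum -12
(-3, -5, -4) → sum -12
(-5, -4, -6) → sum -15
(-4, -6, 10) → sum 0
(-6, 10, -8) → sum -4
(10, -8, 8) → sum 10
(-8, 8, -3) → sum -3
(8, -3, -5) → sum 0

-5, 7, 5, 9, -2, -12, -12, -15, 0, -4, 10, -3, 0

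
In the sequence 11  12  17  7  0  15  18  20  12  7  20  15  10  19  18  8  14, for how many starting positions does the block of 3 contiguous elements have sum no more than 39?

[11, 12, 17] → sum 40
[12, 17, 7] → sum 36  ≤ 39 ✓
[17, 7, 0] → sum 24  ≤ 39 ✓
[7, 0, 15] → sum 22  ≤ 39 ✓
[0, 15, 18] → sum 33  ≤ 39 ✓
[15, 18, 20] → sum 53
[18, 20, 12] → sum 50
[20, 12, 7] → sum 39  ≤ 39 ✓
[12, 7, 20] → sum 39  ≤ 39 ✓
[7, 20, 15] → sum 42
[20, 15, 10] → sum 45
[15, 10, 19] → sum 44
[10, 19, 18] → sum 47
[19, 18, 8] → sum 45
[18, 8, 14] → sum 40
6 windows satisfy the condition.

6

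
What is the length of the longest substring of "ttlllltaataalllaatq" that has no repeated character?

3

[t] len 1
[t] len 1
[t, l] len 2
[l] len 1
[l] len 1
[l] len 1
[l, t] len 2
[l, t, a] len 3
[a] len 1
[a, t] len 2
[t, a] len 2
[a] len 1
[a, l] len 2
[l] len 1
[l] len 1
[l, a] len 2
[a] len 1
[a, t] len 2
[a, t, q] len 3
Longest all-distinct length: 3.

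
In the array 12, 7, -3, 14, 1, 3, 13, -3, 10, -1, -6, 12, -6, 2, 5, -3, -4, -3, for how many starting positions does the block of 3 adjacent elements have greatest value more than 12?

(12, 7, -3) → max 12
(7, -3, 14) → max 14  > 12 ✓
(-3, 14, 1) → max 14  > 12 ✓
(14, 1, 3) → max 14  > 12 ✓
(1, 3, 13) → max 13  > 12 ✓
(3, 13, -3) → max 13  > 12 ✓
(13, -3, 10) → max 13  > 12 ✓
(-3, 10, -1) → max 10
(10, -1, -6) → max 10
(-1, -6, 12) → max 12
(-6, 12, -6) → max 12
(12, -6, 2) → max 12
(-6, 2, 5) → max 5
(2, 5, -3) → max 5
(5, -3, -4) → max 5
(-3, -4, -3) → max -3
6 windows satisfy the condition.

6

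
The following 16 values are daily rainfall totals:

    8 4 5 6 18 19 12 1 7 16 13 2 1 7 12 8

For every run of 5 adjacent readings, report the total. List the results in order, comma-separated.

41, 52, 60, 56, 57, 55, 49, 39, 39, 39, 35, 30

8 4 5 6 18 → sum 41
4 5 6 18 19 → sum 52
5 6 18 19 12 → sum 60
6 18 19 12 1 → sum 56
18 19 12 1 7 → sum 57
19 12 1 7 16 → sum 55
12 1 7 16 13 → sum 49
1 7 16 13 2 → sum 39
7 16 13 2 1 → sum 39
16 13 2 1 7 → sum 39
13 2 1 7 12 → sum 35
2 1 7 12 8 → sum 30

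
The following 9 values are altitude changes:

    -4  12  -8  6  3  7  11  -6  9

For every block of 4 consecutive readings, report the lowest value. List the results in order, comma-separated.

-8, -8, -8, 3, -6, -6

(-4, 12, -8, 6) → min -8
(12, -8, 6, 3) → min -8
(-8, 6, 3, 7) → min -8
(6, 3, 7, 11) → min 3
(3, 7, 11, -6) → min -6
(7, 11, -6, 9) → min -6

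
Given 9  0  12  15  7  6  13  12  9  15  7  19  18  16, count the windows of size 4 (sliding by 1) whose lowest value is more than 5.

9 0 12 15 → min 0
0 12 15 7 → min 0
12 15 7 6 → min 6  > 5 ✓
15 7 6 13 → min 6  > 5 ✓
7 6 13 12 → min 6  > 5 ✓
6 13 12 9 → min 6  > 5 ✓
13 12 9 15 → min 9  > 5 ✓
12 9 15 7 → min 7  > 5 ✓
9 15 7 19 → min 7  > 5 ✓
15 7 19 18 → min 7  > 5 ✓
7 19 18 16 → min 7  > 5 ✓
9 windows satisfy the condition.

9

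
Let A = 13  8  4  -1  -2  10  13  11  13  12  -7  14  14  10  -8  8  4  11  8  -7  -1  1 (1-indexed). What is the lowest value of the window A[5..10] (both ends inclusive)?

Elements at indices 5..10: -2, 10, 13, 11, 13, 12
min(-2, 10, 13, 11, 13, 12) = -2

-2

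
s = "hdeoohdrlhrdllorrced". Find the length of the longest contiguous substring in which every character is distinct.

5

[h] len 1
[h, d] len 2
[h, d, e] len 3
[h, d, e, o] len 4
[o] len 1
[o, h] len 2
[o, h, d] len 3
[o, h, d, r] len 4
[o, h, d, r, l] len 5
[d, r, l, h] len 4
[l, h, r] len 3
[l, h, r, d] len 4
[h, r, d, l] len 4
[l] len 1
[l, o] len 2
[l, o, r] len 3
[r] len 1
[r, c] len 2
[r, c, e] len 3
[r, c, e, d] len 4
Longest all-distinct length: 5.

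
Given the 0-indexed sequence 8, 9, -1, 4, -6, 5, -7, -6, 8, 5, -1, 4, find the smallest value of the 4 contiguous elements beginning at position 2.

Elements at indices 2..5: -1, 4, -6, 5
min(-1, 4, -6, 5) = -6

-6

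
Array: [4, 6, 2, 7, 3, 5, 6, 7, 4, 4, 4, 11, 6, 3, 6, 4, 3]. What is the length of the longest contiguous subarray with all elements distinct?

6

add 4: [4] len 1
add 6: [4, 6] len 2
add 2: [4, 6, 2] len 3
add 7: [4, 6, 2, 7] len 4
add 3: [4, 6, 2, 7, 3] len 5
add 5: [4, 6, 2, 7, 3, 5] len 6
add 6 (repeat 6, move left end past it): [2, 7, 3, 5, 6] len 5
add 7 (repeat 7, move left end past it): [3, 5, 6, 7] len 4
add 4: [3, 5, 6, 7, 4] len 5
add 4 (repeat 4, move left end past it): [4] len 1
add 4 (repeat 4, move left end past it): [4] len 1
add 11: [4, 11] len 2
add 6: [4, 11, 6] len 3
add 3: [4, 11, 6, 3] len 4
add 6 (repeat 6, move left end past it): [3, 6] len 2
add 4: [3, 6, 4] len 3
add 3 (repeat 3, move left end past it): [6, 4, 3] len 3
Longest all-distinct length: 6.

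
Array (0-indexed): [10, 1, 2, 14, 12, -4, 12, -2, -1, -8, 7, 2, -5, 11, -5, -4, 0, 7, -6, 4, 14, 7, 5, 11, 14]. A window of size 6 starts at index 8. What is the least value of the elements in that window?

Elements at indices 8..13: -1, -8, 7, 2, -5, 11
min(-1, -8, 7, 2, -5, 11) = -8

-8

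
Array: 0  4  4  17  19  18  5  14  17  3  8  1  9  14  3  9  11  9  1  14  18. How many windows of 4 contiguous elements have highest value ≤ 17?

(0, 4, 4, 17) → max 17  ≤ 17 ✓
(4, 4, 17, 19) → max 19
(4, 17, 19, 18) → max 19
(17, 19, 18, 5) → max 19
(19, 18, 5, 14) → max 19
(18, 5, 14, 17) → max 18
(5, 14, 17, 3) → max 17  ≤ 17 ✓
(14, 17, 3, 8) → max 17  ≤ 17 ✓
(17, 3, 8, 1) → max 17  ≤ 17 ✓
(3, 8, 1, 9) → max 9  ≤ 17 ✓
(8, 1, 9, 14) → max 14  ≤ 17 ✓
(1, 9, 14, 3) → max 14  ≤ 17 ✓
(9, 14, 3, 9) → max 14  ≤ 17 ✓
(14, 3, 9, 11) → max 14  ≤ 17 ✓
(3, 9, 11, 9) → max 11  ≤ 17 ✓
(9, 11, 9, 1) → max 11  ≤ 17 ✓
(11, 9, 1, 14) → max 14  ≤ 17 ✓
(9, 1, 14, 18) → max 18
12 windows satisfy the condition.

12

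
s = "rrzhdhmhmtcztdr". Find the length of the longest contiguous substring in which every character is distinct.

[r] len 1
[r] len 1
[r, z] len 2
[r, z, h] len 3
[r, z, h, d] len 4
[d, h] len 2
[d, h, m] len 3
[m, h] len 2
[h, m] len 2
[h, m, t] len 3
[h, m, t, c] len 4
[h, m, t, c, z] len 5
[c, z, t] len 3
[c, z, t, d] len 4
[c, z, t, d, r] len 5
Longest all-distinct length: 5.

5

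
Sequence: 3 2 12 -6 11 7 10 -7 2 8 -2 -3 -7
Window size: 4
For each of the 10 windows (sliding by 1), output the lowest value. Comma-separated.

3 2 12 -6 → min -6
2 12 -6 11 → min -6
12 -6 11 7 → min -6
-6 11 7 10 → min -6
11 7 10 -7 → min -7
7 10 -7 2 → min -7
10 -7 2 8 → min -7
-7 2 8 -2 → min -7
2 8 -2 -3 → min -3
8 -2 -3 -7 → min -7

-6, -6, -6, -6, -7, -7, -7, -7, -3, -7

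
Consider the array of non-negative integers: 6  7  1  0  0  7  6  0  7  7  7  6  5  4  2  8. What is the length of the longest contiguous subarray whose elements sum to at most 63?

14

Extend to the right; shrink from the left whenever the sum exceeds 63:
→ 6: sum 6, len 1
→ 7: sum 13, len 2
→ 1: sum 14, len 3
→ 0: sum 14, len 4
→ 0: sum 14, len 5
→ 7: sum 21, len 6
→ 6: sum 27, len 7
→ 0: sum 27, len 8
→ 7: sum 34, len 9
→ 7: sum 41, len 10
→ 7: sum 48, len 11
→ 6: sum 54, len 12
→ 5: sum 59, len 13
→ 4: sum 63, len 14
→ 2 (dropped 6): sum 59, len 14
→ 8 (dropped 7): sum 60, len 14
Longest length seen: 14.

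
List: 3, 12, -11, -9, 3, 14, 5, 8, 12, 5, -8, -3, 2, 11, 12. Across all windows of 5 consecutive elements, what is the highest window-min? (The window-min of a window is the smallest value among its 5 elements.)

Window mins for each of the 11 positions:
[3, 12, -11, -9, 3] → min -11
[12, -11, -9, 3, 14] → min -11
[-11, -9, 3, 14, 5] → min -11
[-9, 3, 14, 5, 8] → min -9
[3, 14, 5, 8, 12] → min 3
[14, 5, 8, 12, 5] → min 5
[5, 8, 12, 5, -8] → min -8
[8, 12, 5, -8, -3] → min -8
[12, 5, -8, -3, 2] → min -8
[5, -8, -3, 2, 11] → min -8
[-8, -3, 2, 11, 12] → min -8
Highest of these is 5.

5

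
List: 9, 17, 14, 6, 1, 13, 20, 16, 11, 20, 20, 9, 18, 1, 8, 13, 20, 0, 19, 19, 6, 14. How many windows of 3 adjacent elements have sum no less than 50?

(9, 17, 14) → sum 40
(17, 14, 6) → sum 37
(14, 6, 1) → sum 21
(6, 1, 13) → sum 20
(1, 13, 20) → sum 34
(13, 20, 16) → sum 49
(20, 16, 11) → sum 47
(16, 11, 20) → sum 47
(11, 20, 20) → sum 51  ≥ 50 ✓
(20, 20, 9) → sum 49
(20, 9, 18) → sum 47
(9, 18, 1) → sum 28
(18, 1, 8) → sum 27
(1, 8, 13) → sum 22
(8, 13, 20) → sum 41
(13, 20, 0) → sum 33
(20, 0, 19) → sum 39
(0, 19, 19) → sum 38
(19, 19, 6) → sum 44
(19, 6, 14) → sum 39
1 window satisfy the condition.

1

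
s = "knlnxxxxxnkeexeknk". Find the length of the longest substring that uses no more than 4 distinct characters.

[k] 1 distinct, len 1
[k, n] 2 distinct, len 2
[k, n, l] 3 distinct, len 3
[k, n, l, n] 3 distinct, len 4
[k, n, l, n, x] 4 distinct, len 5
[k, n, l, n, x, x] 4 distinct, len 6
[k, n, l, n, x, x, x] 4 distinct, len 7
[k, n, l, n, x, x, x, x] 4 distinct, len 8
[k, n, l, n, x, x, x, x, x] 4 distinct, len 9
[k, n, l, n, x, x, x, x, x, n] 4 distinct, len 10
[k, n, l, n, x, x, x, x, x, n, k] 4 distinct, len 11
[n, x, x, x, x, x, n, k, e] 4 distinct, len 9
[n, x, x, x, x, x, n, k, e, e] 4 distinct, len 10
[n, x, x, x, x, x, n, k, e, e, x] 4 distinct, len 11
[n, x, x, x, x, x, n, k, e, e, x, e] 4 distinct, len 12
[n, x, x, x, x, x, n, k, e, e, x, e, k] 4 distinct, len 13
[n, x, x, x, x, x, n, k, e, e, x, e, k, n] 4 distinct, len 14
[n, x, x, x, x, x, n, k, e, e, x, e, k, n, k] 4 distinct, len 15
Longest length with ≤4 distinct: 15.

15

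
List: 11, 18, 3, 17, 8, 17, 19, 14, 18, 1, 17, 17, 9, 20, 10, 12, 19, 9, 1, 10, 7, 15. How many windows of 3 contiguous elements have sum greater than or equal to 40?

9

(11, 18, 3) → sum 32
(18, 3, 17) → sum 38
(3, 17, 8) → sum 28
(17, 8, 17) → sum 42  ≥ 40 ✓
(8, 17, 19) → sum 44  ≥ 40 ✓
(17, 19, 14) → sum 50  ≥ 40 ✓
(19, 14, 18) → sum 51  ≥ 40 ✓
(14, 18, 1) → sum 33
(18, 1, 17) → sum 36
(1, 17, 17) → sum 35
(17, 17, 9) → sum 43  ≥ 40 ✓
(17, 9, 20) → sum 46  ≥ 40 ✓
(9, 20, 10) → sum 39
(20, 10, 12) → sum 42  ≥ 40 ✓
(10, 12, 19) → sum 41  ≥ 40 ✓
(12, 19, 9) → sum 40  ≥ 40 ✓
(19, 9, 1) → sum 29
(9, 1, 10) → sum 20
(1, 10, 7) → sum 18
(10, 7, 15) → sum 32
9 windows satisfy the condition.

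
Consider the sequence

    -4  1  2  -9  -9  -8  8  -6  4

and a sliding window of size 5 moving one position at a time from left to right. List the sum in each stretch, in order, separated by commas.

[-4, 1, 2, -9, -9] → sum -19
[1, 2, -9, -9, -8] → sum -23
[2, -9, -9, -8, 8] → sum -16
[-9, -9, -8, 8, -6] → sum -24
[-9, -8, 8, -6, 4] → sum -11

-19, -23, -16, -24, -11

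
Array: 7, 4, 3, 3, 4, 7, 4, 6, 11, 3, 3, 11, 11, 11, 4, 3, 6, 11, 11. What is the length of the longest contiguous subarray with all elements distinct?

5

add 7: [7] len 1
add 4: [7, 4] len 2
add 3: [7, 4, 3] len 3
add 3 (repeat 3, move left end past it): [3] len 1
add 4: [3, 4] len 2
add 7: [3, 4, 7] len 3
add 4 (repeat 4, move left end past it): [7, 4] len 2
add 6: [7, 4, 6] len 3
add 11: [7, 4, 6, 11] len 4
add 3: [7, 4, 6, 11, 3] len 5
add 3 (repeat 3, move left end past it): [3] len 1
add 11: [3, 11] len 2
add 11 (repeat 11, move left end past it): [11] len 1
add 11 (repeat 11, move left end past it): [11] len 1
add 4: [11, 4] len 2
add 3: [11, 4, 3] len 3
add 6: [11, 4, 3, 6] len 4
add 11 (repeat 11, move left end past it): [4, 3, 6, 11] len 4
add 11 (repeat 11, move left end past it): [11] len 1
Longest all-distinct length: 5.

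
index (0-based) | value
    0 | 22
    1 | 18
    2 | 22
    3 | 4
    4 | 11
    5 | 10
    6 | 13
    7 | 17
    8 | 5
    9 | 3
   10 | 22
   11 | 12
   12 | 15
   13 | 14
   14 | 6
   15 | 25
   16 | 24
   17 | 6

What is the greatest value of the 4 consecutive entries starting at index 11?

15

Elements at indices 11..14: 12, 15, 14, 6
max(12, 15, 14, 6) = 15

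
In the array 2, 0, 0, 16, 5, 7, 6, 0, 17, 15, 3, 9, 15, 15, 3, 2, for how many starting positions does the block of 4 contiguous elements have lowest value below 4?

12

(2, 0, 0, 16) → min 0  < 4 ✓
(0, 0, 16, 5) → min 0  < 4 ✓
(0, 16, 5, 7) → min 0  < 4 ✓
(16, 5, 7, 6) → min 5
(5, 7, 6, 0) → min 0  < 4 ✓
(7, 6, 0, 17) → min 0  < 4 ✓
(6, 0, 17, 15) → min 0  < 4 ✓
(0, 17, 15, 3) → min 0  < 4 ✓
(17, 15, 3, 9) → min 3  < 4 ✓
(15, 3, 9, 15) → min 3  < 4 ✓
(3, 9, 15, 15) → min 3  < 4 ✓
(9, 15, 15, 3) → min 3  < 4 ✓
(15, 15, 3, 2) → min 2  < 4 ✓
12 windows satisfy the condition.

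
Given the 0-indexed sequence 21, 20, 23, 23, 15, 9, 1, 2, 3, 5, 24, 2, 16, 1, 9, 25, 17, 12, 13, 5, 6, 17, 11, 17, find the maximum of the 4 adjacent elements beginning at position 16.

17

Elements at indices 16..19: 17, 12, 13, 5
max(17, 12, 13, 5) = 17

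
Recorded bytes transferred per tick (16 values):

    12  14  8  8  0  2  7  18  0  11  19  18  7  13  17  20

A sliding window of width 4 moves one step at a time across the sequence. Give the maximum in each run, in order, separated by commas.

12 14 8 8 → max 14
14 8 8 0 → max 14
8 8 0 2 → max 8
8 0 2 7 → max 8
0 2 7 18 → max 18
2 7 18 0 → max 18
7 18 0 11 → max 18
18 0 11 19 → max 19
0 11 19 18 → max 19
11 19 18 7 → max 19
19 18 7 13 → max 19
18 7 13 17 → max 18
7 13 17 20 → max 20

14, 14, 8, 8, 18, 18, 18, 19, 19, 19, 19, 18, 20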